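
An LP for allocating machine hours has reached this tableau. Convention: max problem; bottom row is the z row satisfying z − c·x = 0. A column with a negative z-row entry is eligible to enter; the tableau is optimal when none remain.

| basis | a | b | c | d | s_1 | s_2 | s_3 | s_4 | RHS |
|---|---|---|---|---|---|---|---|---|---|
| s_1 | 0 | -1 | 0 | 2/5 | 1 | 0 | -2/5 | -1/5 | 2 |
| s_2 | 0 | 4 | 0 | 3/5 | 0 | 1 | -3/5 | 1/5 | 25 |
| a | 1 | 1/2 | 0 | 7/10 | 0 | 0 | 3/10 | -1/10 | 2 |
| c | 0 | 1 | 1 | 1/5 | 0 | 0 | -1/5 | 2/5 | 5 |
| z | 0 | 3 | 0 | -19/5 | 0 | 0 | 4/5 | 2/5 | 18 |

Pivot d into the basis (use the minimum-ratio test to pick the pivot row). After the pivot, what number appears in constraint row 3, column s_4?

-1/7

Ratio test on column d — row 1: 2/(2/5) = 5; row 2: 25/(3/5) = 125/3; row 3: 2/(7/10) = 20/7; row 4: 5/(1/5) = 25. Minimum is 20/7 at row 3 (a leaves); pivot element 7/10.
Divide row 3 by 7/10; eliminate column d from the other rows.
In the new row 3, the s_4 entry is the old entry divided by the pivot: (-1/10)/(7/10) = -1/7.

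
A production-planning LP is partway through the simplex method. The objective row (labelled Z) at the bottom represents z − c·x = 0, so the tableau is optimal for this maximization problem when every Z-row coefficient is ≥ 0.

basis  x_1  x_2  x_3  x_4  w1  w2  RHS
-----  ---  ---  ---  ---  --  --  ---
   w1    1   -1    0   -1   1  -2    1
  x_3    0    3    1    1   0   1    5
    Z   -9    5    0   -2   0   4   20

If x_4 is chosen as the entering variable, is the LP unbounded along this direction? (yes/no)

Column x_4 has positive entries in row(s) 2, so the ratio test bounds it — not unbounded.

no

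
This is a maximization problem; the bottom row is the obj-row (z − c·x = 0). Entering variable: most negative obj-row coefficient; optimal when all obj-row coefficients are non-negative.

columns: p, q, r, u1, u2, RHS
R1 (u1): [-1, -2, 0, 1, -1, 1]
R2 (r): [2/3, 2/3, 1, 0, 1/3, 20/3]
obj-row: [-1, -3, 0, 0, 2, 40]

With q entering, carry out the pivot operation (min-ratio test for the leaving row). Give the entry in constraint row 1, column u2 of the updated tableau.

Ratio test on column q — row 1: entry -2 ≤ 0; row 2: (20/3)/(2/3) = 10. Minimum is 10 at row 2 (r leaves); pivot element 2/3.
Divide row 2 by 2/3; eliminate column q from the other rows.
Row 1 update in column u2: -1 − (-2)·(1/2) = 0.

0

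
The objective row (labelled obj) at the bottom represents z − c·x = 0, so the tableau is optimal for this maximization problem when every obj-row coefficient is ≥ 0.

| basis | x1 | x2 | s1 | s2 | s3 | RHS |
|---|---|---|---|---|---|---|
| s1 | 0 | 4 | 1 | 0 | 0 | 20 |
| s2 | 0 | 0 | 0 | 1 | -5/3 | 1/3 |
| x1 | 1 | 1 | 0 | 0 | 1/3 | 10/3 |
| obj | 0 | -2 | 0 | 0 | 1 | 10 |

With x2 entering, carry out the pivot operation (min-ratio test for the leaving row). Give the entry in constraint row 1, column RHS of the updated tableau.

20/3

Ratio test on column x2 — row 1: 20/4 = 5; row 2: entry 0 ≤ 0; row 3: (10/3)/1 = 10/3. Minimum is 10/3 at row 3 (x1 leaves); pivot element 1.
Divide row 3 by 1; eliminate column x2 from the other rows.
Row 1 update in column RHS: 20 − 4·(10/3) = 20/3.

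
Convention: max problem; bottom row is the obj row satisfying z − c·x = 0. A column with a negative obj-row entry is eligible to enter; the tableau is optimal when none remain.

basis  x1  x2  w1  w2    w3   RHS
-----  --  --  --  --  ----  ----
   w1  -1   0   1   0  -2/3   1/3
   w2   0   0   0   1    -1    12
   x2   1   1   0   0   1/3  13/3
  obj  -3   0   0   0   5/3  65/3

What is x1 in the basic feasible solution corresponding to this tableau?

x1 is not in the basis, so in the current basic feasible solution x1 = 0.

0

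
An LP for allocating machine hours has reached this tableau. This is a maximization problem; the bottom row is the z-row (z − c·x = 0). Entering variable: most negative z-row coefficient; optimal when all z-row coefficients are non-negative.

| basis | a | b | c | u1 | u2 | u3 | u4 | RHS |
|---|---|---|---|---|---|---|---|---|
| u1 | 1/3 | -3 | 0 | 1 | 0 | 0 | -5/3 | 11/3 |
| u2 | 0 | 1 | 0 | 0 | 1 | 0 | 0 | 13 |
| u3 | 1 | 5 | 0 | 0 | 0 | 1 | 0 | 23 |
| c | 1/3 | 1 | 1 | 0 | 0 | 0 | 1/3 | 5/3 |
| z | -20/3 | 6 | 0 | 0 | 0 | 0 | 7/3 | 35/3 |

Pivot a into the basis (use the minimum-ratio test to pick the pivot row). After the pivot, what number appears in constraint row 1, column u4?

Ratio test on column a — row 1: (11/3)/(1/3) = 11; row 2: entry 0 ≤ 0; row 3: 23/1 = 23; row 4: (5/3)/(1/3) = 5. Minimum is 5 at row 4 (c leaves); pivot element 1/3.
Divide row 4 by 1/3; eliminate column a from the other rows.
Row 1 update in column u4: -5/3 − (1/3)·1 = -2.

-2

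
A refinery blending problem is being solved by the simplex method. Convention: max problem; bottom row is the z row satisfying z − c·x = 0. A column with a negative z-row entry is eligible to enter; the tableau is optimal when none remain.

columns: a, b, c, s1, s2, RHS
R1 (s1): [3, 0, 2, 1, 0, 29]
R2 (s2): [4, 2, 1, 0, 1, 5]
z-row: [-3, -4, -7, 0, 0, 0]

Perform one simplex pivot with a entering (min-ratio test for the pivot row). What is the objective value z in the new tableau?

15/4

Ratio test on column a — row 1: 29/3 = 29/3; row 2: 5/4 = 5/4. Minimum is 5/4 at row 2 (s2 leaves); pivot element 4.
Pivot on row 2; the z-row RHS becomes 0 − (-3)·(5/4) = 15/4.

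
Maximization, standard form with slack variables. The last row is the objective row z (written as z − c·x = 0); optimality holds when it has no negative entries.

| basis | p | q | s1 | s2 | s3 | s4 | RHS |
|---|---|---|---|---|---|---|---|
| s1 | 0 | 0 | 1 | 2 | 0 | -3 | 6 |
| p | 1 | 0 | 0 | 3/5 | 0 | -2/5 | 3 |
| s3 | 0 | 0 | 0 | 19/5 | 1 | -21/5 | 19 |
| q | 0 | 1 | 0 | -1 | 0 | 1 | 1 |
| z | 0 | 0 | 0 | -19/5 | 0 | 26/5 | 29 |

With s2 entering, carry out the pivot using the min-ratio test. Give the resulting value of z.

Ratio test on column s2 — row 1: 6/2 = 3; row 2: 3/(3/5) = 5; row 3: 19/(19/5) = 5; row 4: entry -1 ≤ 0. Minimum is 3 at row 1 (s1 leaves); pivot element 2.
Pivot on row 1; the z-row RHS becomes 29 − (-19/5)·3 = 202/5.

202/5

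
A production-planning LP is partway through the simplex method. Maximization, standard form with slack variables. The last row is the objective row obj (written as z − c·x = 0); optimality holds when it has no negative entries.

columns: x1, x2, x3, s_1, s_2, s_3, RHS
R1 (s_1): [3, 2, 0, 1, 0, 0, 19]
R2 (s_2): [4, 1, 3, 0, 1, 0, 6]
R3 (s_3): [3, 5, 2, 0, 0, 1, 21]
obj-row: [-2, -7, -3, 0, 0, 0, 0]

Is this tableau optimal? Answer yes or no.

The obj-row has a negative entry -7 in column x2, so it is not optimal.

no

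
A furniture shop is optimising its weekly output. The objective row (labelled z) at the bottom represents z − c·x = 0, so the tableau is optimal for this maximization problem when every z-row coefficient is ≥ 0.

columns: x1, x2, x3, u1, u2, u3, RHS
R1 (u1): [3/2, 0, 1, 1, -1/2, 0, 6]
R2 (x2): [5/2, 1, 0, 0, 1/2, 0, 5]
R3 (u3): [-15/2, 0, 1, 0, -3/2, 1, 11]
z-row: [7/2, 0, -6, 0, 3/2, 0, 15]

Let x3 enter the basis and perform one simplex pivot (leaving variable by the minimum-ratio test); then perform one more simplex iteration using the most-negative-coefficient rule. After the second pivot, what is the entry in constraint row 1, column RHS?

Ratio test on column x3 — row 1: 6/1 = 6; row 2: entry 0 ≤ 0; row 3: 11/1 = 11. Minimum is 6 at row 1 (u1 leaves); pivot element 1.
Divide row 1 by 1; eliminate column x3 from the other rows.
Second iteration: most negative z-row entry is -3/2 in column u2, so u2 enters.
Ratio test on column u2 — row 1: entry -1/2 ≤ 0; row 2: 5/(1/2) = 10; row 3: entry -1 ≤ 0. Minimum is 10 at row 2 (x2 leaves); pivot element 1/2.
Divide row 2 by 1/2; eliminate column u2 from the other rows.
After both pivots, the entry at constraint row 1, column RHS is 11.

11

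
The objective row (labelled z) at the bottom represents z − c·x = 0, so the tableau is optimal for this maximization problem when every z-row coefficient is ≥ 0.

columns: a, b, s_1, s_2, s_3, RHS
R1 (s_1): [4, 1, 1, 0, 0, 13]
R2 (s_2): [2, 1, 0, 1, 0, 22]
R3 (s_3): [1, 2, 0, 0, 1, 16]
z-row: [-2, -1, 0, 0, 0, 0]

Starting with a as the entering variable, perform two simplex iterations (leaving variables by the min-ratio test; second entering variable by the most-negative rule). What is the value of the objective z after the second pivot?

Ratio test on column a — row 1: 13/4 = 13/4; row 2: 22/2 = 11; row 3: 16/1 = 16. Minimum is 13/4 at row 1 (s_1 leaves); pivot element 4.
Pivot on row 1; the z-row RHS becomes 0 − (-2)·(13/4) = 13/2.
Next entering variable (most negative z-row entry -1/2): b.
Ratio test on column b — row 1: (13/4)/(1/4) = 13; row 2: (31/2)/(1/2) = 31; row 3: (51/4)/(7/4) = 51/7. Minimum is 51/7 at row 3 (s_3 leaves); pivot element 7/4.
After the second pivot the z-row RHS is 13/2 − (-1/2)·(51/7) = 71/7.

71/7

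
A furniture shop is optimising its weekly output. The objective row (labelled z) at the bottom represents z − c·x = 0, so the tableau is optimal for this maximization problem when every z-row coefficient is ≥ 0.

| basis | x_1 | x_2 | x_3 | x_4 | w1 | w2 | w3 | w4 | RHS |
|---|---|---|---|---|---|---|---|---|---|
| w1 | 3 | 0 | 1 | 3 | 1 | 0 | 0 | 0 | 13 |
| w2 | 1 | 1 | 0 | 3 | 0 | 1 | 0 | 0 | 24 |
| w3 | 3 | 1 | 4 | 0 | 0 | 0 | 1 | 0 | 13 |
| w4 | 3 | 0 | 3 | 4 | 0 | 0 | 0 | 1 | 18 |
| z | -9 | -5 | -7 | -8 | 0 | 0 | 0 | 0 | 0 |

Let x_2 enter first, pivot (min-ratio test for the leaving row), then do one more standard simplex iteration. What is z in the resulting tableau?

Ratio test on column x_2 — row 1: entry 0 ≤ 0; row 2: 24/1 = 24; row 3: 13/1 = 13; row 4: entry 0 ≤ 0. Minimum is 13 at row 3 (w3 leaves); pivot element 1.
Pivot on row 3; the z-row RHS becomes 0 − (-5)·13 = 65.
Next entering variable (most negative z-row entry -8): x_4.
Ratio test on column x_4 — row 1: 13/3 = 13/3; row 2: 11/3 = 11/3; row 3: entry 0 ≤ 0; row 4: 18/4 = 9/2. Minimum is 11/3 at row 2 (w2 leaves); pivot element 3.
After the second pivot the z-row RHS is 65 − (-8)·(11/3) = 283/3.

283/3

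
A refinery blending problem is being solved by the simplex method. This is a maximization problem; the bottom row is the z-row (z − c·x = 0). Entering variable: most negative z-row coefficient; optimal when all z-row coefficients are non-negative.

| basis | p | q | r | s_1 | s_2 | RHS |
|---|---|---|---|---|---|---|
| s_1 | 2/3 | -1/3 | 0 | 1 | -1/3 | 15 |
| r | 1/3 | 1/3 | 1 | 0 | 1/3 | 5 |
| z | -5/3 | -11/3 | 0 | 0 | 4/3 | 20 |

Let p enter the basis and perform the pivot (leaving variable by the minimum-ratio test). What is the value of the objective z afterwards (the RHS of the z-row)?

Ratio test on column p — row 1: 15/(2/3) = 45/2; row 2: 5/(1/3) = 15. Minimum is 15 at row 2 (r leaves); pivot element 1/3.
Pivot on row 2; the z-row RHS becomes 20 − (-5/3)·15 = 45.

45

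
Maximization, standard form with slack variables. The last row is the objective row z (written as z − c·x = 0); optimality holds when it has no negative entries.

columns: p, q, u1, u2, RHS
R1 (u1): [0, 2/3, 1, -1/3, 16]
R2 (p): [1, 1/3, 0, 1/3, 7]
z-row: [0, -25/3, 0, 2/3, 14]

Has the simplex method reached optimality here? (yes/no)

The z-row has a negative entry -25/3 in column q, so it is not optimal.

no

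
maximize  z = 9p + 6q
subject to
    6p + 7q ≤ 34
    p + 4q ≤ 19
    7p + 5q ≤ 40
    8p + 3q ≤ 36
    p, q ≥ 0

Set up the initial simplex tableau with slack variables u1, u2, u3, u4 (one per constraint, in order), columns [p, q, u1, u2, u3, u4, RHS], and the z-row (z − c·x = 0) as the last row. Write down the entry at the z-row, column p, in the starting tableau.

The z-row carries the negated objective coefficients: the p entry is -9.

-9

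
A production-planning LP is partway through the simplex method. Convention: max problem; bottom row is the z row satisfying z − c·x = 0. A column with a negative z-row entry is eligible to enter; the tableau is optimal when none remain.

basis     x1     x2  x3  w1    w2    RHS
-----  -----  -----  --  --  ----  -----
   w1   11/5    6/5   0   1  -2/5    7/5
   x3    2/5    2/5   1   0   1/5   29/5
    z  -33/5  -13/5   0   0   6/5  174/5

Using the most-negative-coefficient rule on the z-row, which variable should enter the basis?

Negative z-row entries: x1: -33/5, x2: -13/5.
The most negative is -33/5 in column x1, so x1 enters.

x1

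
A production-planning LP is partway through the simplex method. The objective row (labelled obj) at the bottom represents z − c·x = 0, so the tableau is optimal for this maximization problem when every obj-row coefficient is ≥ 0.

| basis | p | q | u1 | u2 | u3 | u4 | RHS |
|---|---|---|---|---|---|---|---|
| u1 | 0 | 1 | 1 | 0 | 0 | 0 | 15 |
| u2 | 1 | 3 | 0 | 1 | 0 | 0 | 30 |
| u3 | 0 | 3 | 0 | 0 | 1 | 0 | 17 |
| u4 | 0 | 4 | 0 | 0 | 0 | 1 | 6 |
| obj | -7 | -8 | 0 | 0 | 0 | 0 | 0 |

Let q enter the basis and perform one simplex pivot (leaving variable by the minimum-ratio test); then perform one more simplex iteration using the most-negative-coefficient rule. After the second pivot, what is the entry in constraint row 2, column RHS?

Ratio test on column q — row 1: 15/1 = 15; row 2: 30/3 = 10; row 3: 17/3 = 17/3; row 4: 6/4 = 3/2. Minimum is 3/2 at row 4 (u4 leaves); pivot element 4.
Divide row 4 by 4; eliminate column q from the other rows.
Second iteration: most negative obj-row entry is -7 in column p, so p enters.
Ratio test on column p — row 1: entry 0 ≤ 0; row 2: (51/2)/1 = 51/2; row 3: entry 0 ≤ 0; row 4: entry 0 ≤ 0. Minimum is 51/2 at row 2 (u2 leaves); pivot element 1.
Divide row 2 by 1; eliminate column p from the other rows.
After both pivots, the entry at constraint row 2, column RHS is 51/2.

51/2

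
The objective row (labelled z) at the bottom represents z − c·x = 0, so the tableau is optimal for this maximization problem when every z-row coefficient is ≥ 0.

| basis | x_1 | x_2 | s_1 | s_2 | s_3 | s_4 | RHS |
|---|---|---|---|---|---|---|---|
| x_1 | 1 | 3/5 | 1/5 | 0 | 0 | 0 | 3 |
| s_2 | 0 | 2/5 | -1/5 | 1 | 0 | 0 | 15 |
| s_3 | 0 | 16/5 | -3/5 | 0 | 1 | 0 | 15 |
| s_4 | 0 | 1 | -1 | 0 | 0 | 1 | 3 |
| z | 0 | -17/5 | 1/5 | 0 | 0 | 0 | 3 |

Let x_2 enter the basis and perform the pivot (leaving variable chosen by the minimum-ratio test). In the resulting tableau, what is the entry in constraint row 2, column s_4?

-2/5

Ratio test on column x_2 — row 1: 3/(3/5) = 5; row 2: 15/(2/5) = 75/2; row 3: 15/(16/5) = 75/16; row 4: 3/1 = 3. Minimum is 3 at row 4 (s_4 leaves); pivot element 1.
Divide row 4 by 1; eliminate column x_2 from the other rows.
Row 2 update in column s_4: 0 − (2/5)·1 = -2/5.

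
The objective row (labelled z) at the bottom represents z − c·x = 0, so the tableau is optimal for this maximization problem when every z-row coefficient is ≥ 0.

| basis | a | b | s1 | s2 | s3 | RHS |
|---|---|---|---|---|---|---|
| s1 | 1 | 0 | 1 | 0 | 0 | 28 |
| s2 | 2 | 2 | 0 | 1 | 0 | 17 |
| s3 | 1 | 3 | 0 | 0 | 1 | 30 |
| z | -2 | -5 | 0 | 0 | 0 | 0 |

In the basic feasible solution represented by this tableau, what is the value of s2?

s2 is basic (row 2); its value is the RHS of that row, 17.

17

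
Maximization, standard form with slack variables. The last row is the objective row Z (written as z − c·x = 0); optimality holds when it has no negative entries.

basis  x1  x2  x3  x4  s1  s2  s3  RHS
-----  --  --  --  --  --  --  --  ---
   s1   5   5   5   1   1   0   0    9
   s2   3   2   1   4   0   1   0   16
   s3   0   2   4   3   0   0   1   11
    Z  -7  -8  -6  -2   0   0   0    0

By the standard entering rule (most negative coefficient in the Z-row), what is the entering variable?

x2

Negative Z-row entries: x1: -7, x2: -8, x3: -6, x4: -2.
The most negative is -8 in column x2, so x2 enters.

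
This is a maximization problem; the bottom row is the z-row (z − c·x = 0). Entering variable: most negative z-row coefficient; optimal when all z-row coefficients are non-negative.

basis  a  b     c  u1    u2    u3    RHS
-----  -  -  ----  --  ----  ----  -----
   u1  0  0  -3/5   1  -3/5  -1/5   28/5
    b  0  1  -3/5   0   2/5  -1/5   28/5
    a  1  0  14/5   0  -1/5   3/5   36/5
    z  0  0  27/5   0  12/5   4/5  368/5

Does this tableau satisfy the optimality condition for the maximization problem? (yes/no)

yes

Every z-row coefficient is ≥ 0, so the tableau is optimal.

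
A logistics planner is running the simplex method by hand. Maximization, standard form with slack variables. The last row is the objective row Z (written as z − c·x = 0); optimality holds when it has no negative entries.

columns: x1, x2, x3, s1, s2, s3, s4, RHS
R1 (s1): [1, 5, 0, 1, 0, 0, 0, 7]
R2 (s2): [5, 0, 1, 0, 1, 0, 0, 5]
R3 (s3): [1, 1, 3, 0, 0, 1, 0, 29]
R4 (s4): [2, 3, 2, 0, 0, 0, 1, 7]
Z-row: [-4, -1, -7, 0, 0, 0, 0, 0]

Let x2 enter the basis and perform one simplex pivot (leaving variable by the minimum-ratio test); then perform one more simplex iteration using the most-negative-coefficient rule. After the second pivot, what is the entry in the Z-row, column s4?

Ratio test on column x2 — row 1: 7/5 = 7/5; row 2: entry 0 ≤ 0; row 3: 29/1 = 29; row 4: 7/3 = 7/3. Minimum is 7/5 at row 1 (s1 leaves); pivot element 5.
Divide row 1 by 5; eliminate column x2 from the other rows.
Second iteration: most negative Z-row entry is -7 in column x3, so x3 enters.
Ratio test on column x3 — row 1: entry 0 ≤ 0; row 2: 5/1 = 5; row 3: (138/5)/3 = 46/5; row 4: (14/5)/2 = 7/5. Minimum is 7/5 at row 4 (s4 leaves); pivot element 2.
Divide row 4 by 2; eliminate column x3 from the other rows.
After both pivots, the entry at the Z-row, column s4 is 7/2.

7/2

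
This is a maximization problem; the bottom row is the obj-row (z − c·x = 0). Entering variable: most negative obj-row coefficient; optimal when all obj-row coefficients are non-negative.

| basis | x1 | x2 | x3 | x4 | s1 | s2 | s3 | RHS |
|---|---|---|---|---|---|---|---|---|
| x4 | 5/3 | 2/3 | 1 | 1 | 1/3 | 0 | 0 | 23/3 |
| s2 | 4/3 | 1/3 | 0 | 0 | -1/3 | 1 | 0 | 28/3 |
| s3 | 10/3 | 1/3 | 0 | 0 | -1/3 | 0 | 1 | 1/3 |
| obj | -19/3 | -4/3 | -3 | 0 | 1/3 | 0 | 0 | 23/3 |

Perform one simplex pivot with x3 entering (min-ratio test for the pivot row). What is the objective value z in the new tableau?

92/3

Ratio test on column x3 — row 1: (23/3)/1 = 23/3; row 2: entry 0 ≤ 0; row 3: entry 0 ≤ 0. Minimum is 23/3 at row 1 (x4 leaves); pivot element 1.
Pivot on row 1; the obj-row RHS becomes 23/3 − (-3)·(23/3) = 92/3.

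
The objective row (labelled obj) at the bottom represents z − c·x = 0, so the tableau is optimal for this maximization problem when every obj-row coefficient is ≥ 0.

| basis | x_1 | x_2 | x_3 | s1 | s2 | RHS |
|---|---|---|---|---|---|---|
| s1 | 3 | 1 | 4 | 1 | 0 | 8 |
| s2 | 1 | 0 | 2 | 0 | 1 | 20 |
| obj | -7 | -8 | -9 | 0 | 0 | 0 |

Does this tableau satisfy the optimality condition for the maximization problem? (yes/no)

no

The obj-row has a negative entry -9 in column x_3, so it is not optimal.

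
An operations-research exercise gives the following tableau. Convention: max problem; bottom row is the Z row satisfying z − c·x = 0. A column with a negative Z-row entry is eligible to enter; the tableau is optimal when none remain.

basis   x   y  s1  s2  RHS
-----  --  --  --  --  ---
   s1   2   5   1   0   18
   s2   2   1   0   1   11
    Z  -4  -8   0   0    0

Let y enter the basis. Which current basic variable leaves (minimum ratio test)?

Column y entries and ratios — s1: 18/5 = 18/5; s2: 11/1 = 11.
Smallest ratio is 18/5 in the row of s1, so s1 leaves.

s1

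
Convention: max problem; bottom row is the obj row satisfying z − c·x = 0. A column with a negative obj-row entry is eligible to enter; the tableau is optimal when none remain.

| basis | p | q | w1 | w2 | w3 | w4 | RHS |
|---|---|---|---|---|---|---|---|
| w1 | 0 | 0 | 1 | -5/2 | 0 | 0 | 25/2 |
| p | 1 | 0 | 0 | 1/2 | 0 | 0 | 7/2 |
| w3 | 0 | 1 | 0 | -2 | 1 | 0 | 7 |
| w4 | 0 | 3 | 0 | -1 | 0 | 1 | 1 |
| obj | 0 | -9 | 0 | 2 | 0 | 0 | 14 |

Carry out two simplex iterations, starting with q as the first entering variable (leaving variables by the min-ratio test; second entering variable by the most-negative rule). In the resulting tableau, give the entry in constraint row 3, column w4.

-1/3

Ratio test on column q — row 1: entry 0 ≤ 0; row 2: entry 0 ≤ 0; row 3: 7/1 = 7; row 4: 1/3 = 1/3. Minimum is 1/3 at row 4 (w4 leaves); pivot element 3.
Divide row 4 by 3; eliminate column q from the other rows.
Second iteration: most negative obj-row entry is -1 in column w2, so w2 enters.
Ratio test on column w2 — row 1: entry -5/2 ≤ 0; row 2: (7/2)/(1/2) = 7; row 3: entry -5/3 ≤ 0; row 4: entry -1/3 ≤ 0. Minimum is 7 at row 2 (p leaves); pivot element 1/2.
Divide row 2 by 1/2; eliminate column w2 from the other rows.
After both pivots, the entry at constraint row 3, column w4 is -1/3.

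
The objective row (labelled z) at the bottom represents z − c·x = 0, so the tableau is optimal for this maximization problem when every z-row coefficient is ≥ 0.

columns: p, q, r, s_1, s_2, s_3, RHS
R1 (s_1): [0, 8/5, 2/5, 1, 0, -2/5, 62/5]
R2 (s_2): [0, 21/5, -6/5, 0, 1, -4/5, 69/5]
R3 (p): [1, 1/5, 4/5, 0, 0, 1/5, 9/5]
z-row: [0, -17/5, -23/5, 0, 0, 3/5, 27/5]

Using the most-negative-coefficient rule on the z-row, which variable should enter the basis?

r

Negative z-row entries: q: -17/5, r: -23/5.
The most negative is -23/5 in column r, so r enters.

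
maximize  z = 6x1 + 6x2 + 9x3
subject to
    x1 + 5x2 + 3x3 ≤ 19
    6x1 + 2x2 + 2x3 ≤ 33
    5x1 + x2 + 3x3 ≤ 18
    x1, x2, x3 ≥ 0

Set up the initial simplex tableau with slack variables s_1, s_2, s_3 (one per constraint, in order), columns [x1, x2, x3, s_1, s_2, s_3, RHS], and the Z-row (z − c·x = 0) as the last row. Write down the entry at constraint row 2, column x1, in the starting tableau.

6

Constraint 2 has coefficient 6 on x1.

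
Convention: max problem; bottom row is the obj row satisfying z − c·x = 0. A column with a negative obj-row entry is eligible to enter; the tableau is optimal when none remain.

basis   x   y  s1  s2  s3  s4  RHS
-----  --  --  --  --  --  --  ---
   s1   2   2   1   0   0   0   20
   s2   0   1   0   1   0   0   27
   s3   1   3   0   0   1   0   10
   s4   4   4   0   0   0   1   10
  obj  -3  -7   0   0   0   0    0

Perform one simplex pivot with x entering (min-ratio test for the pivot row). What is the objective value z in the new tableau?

15/2

Ratio test on column x — row 1: 20/2 = 10; row 2: entry 0 ≤ 0; row 3: 10/1 = 10; row 4: 10/4 = 5/2. Minimum is 5/2 at row 4 (s4 leaves); pivot element 4.
Pivot on row 4; the obj-row RHS becomes 0 − (-3)·(5/2) = 15/2.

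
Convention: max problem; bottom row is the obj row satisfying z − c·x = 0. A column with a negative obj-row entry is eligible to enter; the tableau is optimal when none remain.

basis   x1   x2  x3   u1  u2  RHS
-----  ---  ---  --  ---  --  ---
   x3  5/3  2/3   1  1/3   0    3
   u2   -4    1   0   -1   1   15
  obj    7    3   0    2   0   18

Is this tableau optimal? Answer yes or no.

Every obj-row coefficient is ≥ 0, so the tableau is optimal.

yes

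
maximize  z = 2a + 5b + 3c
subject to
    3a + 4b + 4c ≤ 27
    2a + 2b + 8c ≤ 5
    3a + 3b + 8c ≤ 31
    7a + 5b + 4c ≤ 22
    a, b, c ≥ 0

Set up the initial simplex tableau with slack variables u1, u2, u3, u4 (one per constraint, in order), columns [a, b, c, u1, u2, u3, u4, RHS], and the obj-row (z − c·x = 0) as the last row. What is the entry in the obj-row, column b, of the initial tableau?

The obj-row carries the negated objective coefficients: the b entry is -5.

-5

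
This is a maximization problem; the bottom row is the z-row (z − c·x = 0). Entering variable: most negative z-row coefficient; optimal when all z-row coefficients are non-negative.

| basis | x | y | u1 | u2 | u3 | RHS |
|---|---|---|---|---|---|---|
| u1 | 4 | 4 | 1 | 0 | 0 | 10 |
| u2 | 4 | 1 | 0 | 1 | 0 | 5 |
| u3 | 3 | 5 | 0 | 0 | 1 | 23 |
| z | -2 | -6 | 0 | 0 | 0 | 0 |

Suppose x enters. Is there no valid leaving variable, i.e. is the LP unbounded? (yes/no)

Column x has positive entries in row(s) 1, 2, 3, so the ratio test bounds it — not unbounded.

no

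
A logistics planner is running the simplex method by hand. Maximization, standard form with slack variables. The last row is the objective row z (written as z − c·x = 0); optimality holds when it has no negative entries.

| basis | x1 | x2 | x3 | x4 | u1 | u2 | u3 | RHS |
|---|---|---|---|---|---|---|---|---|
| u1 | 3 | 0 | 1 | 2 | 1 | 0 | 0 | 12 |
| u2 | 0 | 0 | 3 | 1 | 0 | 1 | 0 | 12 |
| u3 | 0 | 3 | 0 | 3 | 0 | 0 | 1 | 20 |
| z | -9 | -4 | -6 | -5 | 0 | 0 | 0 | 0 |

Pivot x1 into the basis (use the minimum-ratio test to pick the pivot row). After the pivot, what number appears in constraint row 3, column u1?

Ratio test on column x1 — row 1: 12/3 = 4; row 2: entry 0 ≤ 0; row 3: entry 0 ≤ 0. Minimum is 4 at row 1 (u1 leaves); pivot element 3.
Divide row 1 by 3; eliminate column x1 from the other rows.
Row 3 update in column u1: 0 − 0·(1/3) = 0.

0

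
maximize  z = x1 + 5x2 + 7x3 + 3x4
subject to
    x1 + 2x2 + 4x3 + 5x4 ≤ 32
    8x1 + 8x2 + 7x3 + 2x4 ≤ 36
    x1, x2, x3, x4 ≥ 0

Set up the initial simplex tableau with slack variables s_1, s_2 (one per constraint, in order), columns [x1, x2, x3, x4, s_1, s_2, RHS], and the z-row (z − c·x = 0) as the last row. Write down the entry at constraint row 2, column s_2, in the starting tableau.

1

Slack s_2 belongs to constraint 2; its column is the unit vector e_2, so the entry in row 2 is 1.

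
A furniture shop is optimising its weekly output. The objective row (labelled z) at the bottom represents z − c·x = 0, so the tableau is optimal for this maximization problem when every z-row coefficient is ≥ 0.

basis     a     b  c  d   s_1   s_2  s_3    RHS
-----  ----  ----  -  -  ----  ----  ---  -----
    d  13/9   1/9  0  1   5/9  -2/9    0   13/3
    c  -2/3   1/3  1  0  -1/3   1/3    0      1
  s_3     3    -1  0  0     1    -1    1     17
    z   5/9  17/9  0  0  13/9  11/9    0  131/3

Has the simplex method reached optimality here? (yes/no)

yes

Every z-row coefficient is ≥ 0, so the tableau is optimal.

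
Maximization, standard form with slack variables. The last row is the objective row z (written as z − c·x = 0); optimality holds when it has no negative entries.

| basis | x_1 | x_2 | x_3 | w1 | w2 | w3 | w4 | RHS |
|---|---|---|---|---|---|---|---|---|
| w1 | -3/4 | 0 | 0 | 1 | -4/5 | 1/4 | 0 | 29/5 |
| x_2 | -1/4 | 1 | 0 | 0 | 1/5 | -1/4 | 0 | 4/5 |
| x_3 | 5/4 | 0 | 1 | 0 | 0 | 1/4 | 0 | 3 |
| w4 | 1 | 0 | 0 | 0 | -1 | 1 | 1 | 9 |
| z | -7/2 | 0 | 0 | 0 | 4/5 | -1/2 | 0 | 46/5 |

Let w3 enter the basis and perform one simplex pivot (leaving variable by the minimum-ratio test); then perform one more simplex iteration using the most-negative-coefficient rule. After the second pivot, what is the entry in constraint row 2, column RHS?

Ratio test on column w3 — row 1: (29/5)/(1/4) = 116/5; row 2: entry -1/4 ≤ 0; row 3: 3/(1/4) = 12; row 4: 9/1 = 9. Minimum is 9 at row 4 (w4 leaves); pivot element 1.
Divide row 4 by 1; eliminate column w3 from the other rows.
Second iteration: most negative z-row entry is -3 in column x_1, so x_1 enters.
Ratio test on column x_1 — row 1: entry -1 ≤ 0; row 2: entry 0 ≤ 0; row 3: (3/4)/1 = 3/4; row 4: 9/1 = 9. Minimum is 3/4 at row 3 (x_3 leaves); pivot element 1.
Divide row 3 by 1; eliminate column x_1 from the other rows.
After both pivots, the entry at constraint row 2, column RHS is 61/20.

61/20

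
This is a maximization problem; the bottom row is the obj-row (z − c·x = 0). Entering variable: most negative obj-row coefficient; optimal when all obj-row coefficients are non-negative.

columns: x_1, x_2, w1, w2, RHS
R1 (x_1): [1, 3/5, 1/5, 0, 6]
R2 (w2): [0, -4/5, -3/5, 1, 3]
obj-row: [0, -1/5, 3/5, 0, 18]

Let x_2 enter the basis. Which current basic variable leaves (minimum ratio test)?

x_1

Column x_2 entries and ratios — x_1: 6/(3/5) = 10; w2: -4/5 ≤ 0, skip.
Smallest ratio is 10 in the row of x_1, so x_1 leaves.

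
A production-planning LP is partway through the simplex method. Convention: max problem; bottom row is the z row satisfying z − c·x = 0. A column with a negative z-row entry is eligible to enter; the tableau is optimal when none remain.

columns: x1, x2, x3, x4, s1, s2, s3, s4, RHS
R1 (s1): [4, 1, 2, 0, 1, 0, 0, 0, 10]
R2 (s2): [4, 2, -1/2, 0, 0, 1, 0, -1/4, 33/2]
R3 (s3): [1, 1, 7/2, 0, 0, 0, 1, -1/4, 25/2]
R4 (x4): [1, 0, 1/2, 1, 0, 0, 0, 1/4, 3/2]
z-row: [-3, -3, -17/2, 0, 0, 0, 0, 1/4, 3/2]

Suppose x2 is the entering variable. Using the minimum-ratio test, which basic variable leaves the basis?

Column x2 entries and ratios — s1: 10/1 = 10; s2: (33/2)/2 = 33/4; s3: (25/2)/1 = 25/2; x4: 0 ≤ 0, skip.
Smallest ratio is 33/4 in the row of s2, so s2 leaves.

s2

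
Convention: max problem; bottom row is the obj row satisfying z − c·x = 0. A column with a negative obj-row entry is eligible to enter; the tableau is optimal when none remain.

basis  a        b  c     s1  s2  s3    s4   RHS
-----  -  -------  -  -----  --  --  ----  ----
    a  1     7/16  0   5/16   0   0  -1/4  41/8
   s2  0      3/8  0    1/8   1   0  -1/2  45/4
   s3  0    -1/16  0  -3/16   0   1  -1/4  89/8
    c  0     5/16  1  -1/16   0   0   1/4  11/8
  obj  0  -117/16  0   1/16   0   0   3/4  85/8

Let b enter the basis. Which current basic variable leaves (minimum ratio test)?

c

Column b entries and ratios — a: (41/8)/(7/16) = 82/7; s2: (45/4)/(3/8) = 30; s3: -1/16 ≤ 0, skip; c: (11/8)/(5/16) = 22/5.
Smallest ratio is 22/5 in the row of c, so c leaves.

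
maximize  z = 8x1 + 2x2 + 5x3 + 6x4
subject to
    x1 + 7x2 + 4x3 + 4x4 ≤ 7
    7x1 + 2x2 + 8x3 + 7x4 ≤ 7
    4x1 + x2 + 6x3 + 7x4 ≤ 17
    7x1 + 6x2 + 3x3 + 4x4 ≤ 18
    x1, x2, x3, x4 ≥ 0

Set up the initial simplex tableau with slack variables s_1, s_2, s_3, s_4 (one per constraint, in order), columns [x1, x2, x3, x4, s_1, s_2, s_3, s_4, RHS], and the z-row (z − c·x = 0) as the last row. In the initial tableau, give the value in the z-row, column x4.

The z-row carries the negated objective coefficients: the x4 entry is -6.

-6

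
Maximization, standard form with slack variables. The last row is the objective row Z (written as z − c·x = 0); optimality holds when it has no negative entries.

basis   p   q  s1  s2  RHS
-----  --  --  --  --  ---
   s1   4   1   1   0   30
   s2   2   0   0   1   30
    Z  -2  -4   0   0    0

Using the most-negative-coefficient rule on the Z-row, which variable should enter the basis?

Negative Z-row entries: p: -2, q: -4.
The most negative is -4 in column q, so q enters.

q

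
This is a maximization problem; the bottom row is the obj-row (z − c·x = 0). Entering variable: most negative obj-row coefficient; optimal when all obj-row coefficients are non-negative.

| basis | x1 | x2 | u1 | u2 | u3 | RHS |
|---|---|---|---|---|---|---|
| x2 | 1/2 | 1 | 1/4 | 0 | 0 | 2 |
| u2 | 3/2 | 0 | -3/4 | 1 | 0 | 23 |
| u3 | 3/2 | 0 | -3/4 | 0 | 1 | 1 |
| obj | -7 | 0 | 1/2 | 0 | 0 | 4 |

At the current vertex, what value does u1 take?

0

u1 is not in the basis, so in the current basic feasible solution u1 = 0.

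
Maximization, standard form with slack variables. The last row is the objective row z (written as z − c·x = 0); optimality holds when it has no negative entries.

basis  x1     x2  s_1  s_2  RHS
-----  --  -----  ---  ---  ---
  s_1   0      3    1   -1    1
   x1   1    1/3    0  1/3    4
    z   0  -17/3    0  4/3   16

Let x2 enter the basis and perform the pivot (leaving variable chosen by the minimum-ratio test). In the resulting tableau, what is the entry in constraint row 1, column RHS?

1/3

Ratio test on column x2 — row 1: 1/3 = 1/3; row 2: 4/(1/3) = 12. Minimum is 1/3 at row 1 (s_1 leaves); pivot element 3.
Divide row 1 by 3; eliminate column x2 from the other rows.
In the new row 1, the RHS entry is the old entry divided by the pivot: 1/3 = 1/3.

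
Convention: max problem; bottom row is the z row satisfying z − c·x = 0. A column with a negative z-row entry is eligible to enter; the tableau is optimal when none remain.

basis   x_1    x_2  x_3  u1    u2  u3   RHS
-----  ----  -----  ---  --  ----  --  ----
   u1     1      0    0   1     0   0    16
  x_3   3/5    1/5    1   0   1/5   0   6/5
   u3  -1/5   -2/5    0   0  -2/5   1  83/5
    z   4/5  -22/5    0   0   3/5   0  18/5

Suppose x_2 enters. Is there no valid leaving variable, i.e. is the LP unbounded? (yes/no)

no

Column x_2 has positive entries in row(s) 2, so the ratio test bounds it — not unbounded.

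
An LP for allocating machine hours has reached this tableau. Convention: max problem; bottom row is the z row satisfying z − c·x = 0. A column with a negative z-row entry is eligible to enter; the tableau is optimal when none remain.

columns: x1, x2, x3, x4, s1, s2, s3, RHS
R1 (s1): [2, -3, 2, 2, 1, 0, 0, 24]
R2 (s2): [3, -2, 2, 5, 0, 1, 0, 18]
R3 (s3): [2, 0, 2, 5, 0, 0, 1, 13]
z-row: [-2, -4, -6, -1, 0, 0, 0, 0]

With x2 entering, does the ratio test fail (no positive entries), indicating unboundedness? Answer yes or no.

yes

Every constraint-row entry in column x2 is ≤ 0, so increasing x2 is unbounded.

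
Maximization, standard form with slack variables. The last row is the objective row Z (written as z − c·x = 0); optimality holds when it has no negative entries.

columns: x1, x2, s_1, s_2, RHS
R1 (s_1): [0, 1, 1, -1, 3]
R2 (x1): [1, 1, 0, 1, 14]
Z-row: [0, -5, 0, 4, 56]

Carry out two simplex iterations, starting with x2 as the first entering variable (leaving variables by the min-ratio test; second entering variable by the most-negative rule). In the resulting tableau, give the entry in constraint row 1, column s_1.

1/2

Ratio test on column x2 — row 1: 3/1 = 3; row 2: 14/1 = 14. Minimum is 3 at row 1 (s_1 leaves); pivot element 1.
Divide row 1 by 1; eliminate column x2 from the other rows.
Second iteration: most negative Z-row entry is -1 in column s_2, so s_2 enters.
Ratio test on column s_2 — row 1: entry -1 ≤ 0; row 2: 11/2 = 11/2. Minimum is 11/2 at row 2 (x1 leaves); pivot element 2.
Divide row 2 by 2; eliminate column s_2 from the other rows.
After both pivots, the entry at constraint row 1, column s_1 is 1/2.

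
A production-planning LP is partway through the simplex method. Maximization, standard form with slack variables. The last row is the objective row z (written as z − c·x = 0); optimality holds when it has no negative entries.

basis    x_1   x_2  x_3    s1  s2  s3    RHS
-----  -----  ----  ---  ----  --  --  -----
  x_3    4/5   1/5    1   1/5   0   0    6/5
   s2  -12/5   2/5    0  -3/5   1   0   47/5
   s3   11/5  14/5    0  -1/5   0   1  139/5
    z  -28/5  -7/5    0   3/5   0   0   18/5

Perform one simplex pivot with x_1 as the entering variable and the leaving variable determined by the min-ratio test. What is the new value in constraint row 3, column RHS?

Ratio test on column x_1 — row 1: (6/5)/(4/5) = 3/2; row 2: entry -12/5 ≤ 0; row 3: (139/5)/(11/5) = 139/11. Minimum is 3/2 at row 1 (x_3 leaves); pivot element 4/5.
Divide row 1 by 4/5; eliminate column x_1 from the other rows.
Row 3 update in column RHS: 139/5 − (11/5)·(3/2) = 49/2.

49/2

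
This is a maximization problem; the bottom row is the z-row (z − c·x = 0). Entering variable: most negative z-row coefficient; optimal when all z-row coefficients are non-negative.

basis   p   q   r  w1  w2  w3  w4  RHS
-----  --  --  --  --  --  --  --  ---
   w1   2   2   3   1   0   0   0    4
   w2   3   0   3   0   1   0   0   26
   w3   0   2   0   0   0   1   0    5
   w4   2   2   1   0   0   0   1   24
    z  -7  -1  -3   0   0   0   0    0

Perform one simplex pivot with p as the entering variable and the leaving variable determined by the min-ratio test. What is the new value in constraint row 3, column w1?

Ratio test on column p — row 1: 4/2 = 2; row 2: 26/3 = 26/3; row 3: entry 0 ≤ 0; row 4: 24/2 = 12. Minimum is 2 at row 1 (w1 leaves); pivot element 2.
Divide row 1 by 2; eliminate column p from the other rows.
Row 3 update in column w1: 0 − 0·(1/2) = 0.

0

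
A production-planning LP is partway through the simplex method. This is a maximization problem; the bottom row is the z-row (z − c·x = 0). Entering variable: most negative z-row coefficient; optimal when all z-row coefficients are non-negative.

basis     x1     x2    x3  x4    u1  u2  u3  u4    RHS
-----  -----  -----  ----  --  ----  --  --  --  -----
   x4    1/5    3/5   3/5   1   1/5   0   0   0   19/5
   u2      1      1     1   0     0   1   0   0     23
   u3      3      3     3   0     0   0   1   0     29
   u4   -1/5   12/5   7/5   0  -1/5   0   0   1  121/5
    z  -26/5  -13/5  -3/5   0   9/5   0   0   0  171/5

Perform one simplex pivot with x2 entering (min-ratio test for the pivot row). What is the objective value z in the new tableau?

Ratio test on column x2 — row 1: (19/5)/(3/5) = 19/3; row 2: 23/1 = 23; row 3: 29/3 = 29/3; row 4: (121/5)/(12/5) = 121/12. Minimum is 19/3 at row 1 (x4 leaves); pivot element 3/5.
Pivot on row 1; the z-row RHS becomes 171/5 − (-13/5)·(19/3) = 152/3.

152/3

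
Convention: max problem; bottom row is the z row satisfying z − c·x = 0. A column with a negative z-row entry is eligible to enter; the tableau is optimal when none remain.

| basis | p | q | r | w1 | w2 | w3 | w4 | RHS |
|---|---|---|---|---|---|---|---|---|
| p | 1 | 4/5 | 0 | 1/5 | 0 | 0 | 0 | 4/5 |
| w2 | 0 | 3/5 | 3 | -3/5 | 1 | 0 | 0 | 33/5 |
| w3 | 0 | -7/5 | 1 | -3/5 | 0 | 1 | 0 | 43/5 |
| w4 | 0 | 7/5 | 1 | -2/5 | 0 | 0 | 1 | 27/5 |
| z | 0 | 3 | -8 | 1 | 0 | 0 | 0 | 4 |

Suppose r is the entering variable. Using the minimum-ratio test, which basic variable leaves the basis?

w2

Column r entries and ratios — p: 0 ≤ 0, skip; w2: (33/5)/3 = 11/5; w3: (43/5)/1 = 43/5; w4: (27/5)/1 = 27/5.
Smallest ratio is 11/5 in the row of w2, so w2 leaves.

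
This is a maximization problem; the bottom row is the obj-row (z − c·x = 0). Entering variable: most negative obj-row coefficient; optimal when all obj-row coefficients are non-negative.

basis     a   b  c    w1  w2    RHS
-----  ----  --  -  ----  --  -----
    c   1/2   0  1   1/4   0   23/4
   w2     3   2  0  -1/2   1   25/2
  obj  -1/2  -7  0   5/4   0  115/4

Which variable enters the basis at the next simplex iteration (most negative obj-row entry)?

b

Negative obj-row entries: a: -1/2, b: -7.
The most negative is -7 in column b, so b enters.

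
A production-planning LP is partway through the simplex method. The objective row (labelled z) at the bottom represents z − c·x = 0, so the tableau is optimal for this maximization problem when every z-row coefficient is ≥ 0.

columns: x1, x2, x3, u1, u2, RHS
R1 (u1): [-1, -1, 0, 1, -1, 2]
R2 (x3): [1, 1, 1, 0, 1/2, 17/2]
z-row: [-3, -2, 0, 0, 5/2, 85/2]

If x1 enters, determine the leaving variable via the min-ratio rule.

Column x1 entries and ratios — u1: -1 ≤ 0, skip; x3: (17/2)/1 = 17/2.
Smallest ratio is 17/2 in the row of x3, so x3 leaves.

x3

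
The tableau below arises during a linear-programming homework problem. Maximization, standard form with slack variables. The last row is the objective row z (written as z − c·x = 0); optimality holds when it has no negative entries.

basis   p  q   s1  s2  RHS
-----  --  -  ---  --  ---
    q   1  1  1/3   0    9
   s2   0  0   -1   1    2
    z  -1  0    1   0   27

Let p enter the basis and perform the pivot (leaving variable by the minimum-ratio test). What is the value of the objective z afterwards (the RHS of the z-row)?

Ratio test on column p — row 1: 9/1 = 9; row 2: entry 0 ≤ 0. Minimum is 9 at row 1 (q leaves); pivot element 1.
Pivot on row 1; the z-row RHS becomes 27 − (-1)·9 = 36.

36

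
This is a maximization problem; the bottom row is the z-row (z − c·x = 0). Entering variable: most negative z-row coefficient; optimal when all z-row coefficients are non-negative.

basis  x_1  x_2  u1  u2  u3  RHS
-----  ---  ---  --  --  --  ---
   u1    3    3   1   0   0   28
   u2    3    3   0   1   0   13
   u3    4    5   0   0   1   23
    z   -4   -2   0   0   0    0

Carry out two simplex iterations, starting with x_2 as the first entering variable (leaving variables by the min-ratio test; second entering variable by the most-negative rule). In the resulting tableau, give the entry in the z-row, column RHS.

52/3

Ratio test on column x_2 — row 1: 28/3 = 28/3; row 2: 13/3 = 13/3; row 3: 23/5 = 23/5. Minimum is 13/3 at row 2 (u2 leaves); pivot element 3.
Divide row 2 by 3; eliminate column x_2 from the other rows.
Second iteration: most negative z-row entry is -2 in column x_1, so x_1 enters.
Ratio test on column x_1 — row 1: entry 0 ≤ 0; row 2: (13/3)/1 = 13/3; row 3: entry -1 ≤ 0. Minimum is 13/3 at row 2 (x_2 leaves); pivot element 1.
Divide row 2 by 1; eliminate column x_1 from the other rows.
After both pivots, the entry at the z-row, column RHS is 52/3.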